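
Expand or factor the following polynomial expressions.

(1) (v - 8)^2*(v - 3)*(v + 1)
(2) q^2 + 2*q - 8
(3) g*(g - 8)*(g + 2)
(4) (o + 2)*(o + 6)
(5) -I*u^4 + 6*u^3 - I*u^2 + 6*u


(1) = v^4 - 18*v^3 + 93*v^2 - 80*v - 192
(2) = (q - 2)*(q + 4)
(3) = g^3 - 6*g^2 - 16*g
(4) = o^2 + 8*o + 12
(5) = u*(u - I)*(u + 6*I)*(-I*u + 1)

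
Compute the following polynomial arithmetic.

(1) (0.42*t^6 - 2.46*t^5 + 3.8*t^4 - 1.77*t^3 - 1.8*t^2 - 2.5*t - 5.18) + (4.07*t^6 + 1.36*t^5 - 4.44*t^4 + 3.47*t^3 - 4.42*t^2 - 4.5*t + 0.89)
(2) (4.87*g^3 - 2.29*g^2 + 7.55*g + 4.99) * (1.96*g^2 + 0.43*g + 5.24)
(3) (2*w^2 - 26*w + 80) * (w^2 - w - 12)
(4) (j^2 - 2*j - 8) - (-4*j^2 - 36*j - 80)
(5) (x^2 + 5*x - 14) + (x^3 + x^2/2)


(1) = 4.49*t^6 - 1.1*t^5 - 0.64*t^4 + 1.7*t^3 - 6.22*t^2 - 7.0*t - 4.29
(2) = 9.5452*g^5 - 2.3943*g^4 + 39.3321*g^3 + 1.0273*g^2 + 41.7077*g + 26.1476
(3) = 2*w^4 - 28*w^3 + 82*w^2 + 232*w - 960
(4) = 5*j^2 + 34*j + 72
(5) = x^3 + 3*x^2/2 + 5*x - 14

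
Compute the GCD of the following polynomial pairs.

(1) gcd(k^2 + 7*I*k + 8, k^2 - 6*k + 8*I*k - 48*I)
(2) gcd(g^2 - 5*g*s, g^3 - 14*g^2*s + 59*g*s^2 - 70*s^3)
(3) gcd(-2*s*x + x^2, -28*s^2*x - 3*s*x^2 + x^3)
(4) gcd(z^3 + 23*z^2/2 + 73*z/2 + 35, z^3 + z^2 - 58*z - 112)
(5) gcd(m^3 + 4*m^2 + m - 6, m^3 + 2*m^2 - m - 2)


(1) = k + 8*I
(2) = -g + 5*s
(3) = x
(4) = z^2 + 9*z + 14
(5) = m^2 + m - 2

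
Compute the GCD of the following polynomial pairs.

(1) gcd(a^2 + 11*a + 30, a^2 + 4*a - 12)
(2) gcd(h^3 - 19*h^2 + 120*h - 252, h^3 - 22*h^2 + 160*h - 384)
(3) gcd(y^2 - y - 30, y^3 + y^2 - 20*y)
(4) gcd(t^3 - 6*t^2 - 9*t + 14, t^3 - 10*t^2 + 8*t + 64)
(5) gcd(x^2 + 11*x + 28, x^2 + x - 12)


(1) = gcd((a + 5)*(a + 6), (a - 2)*(a + 6)) = a + 6
(2) = gcd((h - 7)*(h - 6)^2, (h - 8)^2*(h - 6)) = h - 6
(3) = gcd((y - 6)*(y + 5), y*(y - 4)*(y + 5)) = y + 5
(4) = gcd((t - 7)*(t - 1)*(t + 2), (t - 8)*(t - 4)*(t + 2)) = t + 2
(5) = gcd((x + 4)*(x + 7), (x - 3)*(x + 4)) = x + 4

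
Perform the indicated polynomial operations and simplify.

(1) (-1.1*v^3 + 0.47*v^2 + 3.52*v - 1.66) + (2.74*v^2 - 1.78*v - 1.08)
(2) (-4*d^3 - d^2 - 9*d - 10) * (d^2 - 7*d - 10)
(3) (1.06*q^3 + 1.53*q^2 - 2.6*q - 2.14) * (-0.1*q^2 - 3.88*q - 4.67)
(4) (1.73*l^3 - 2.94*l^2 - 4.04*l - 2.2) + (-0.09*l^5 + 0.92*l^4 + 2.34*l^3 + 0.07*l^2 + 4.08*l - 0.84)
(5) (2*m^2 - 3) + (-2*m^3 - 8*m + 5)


(1) = -1.1*v^3 + 3.21*v^2 + 1.74*v - 2.74
(2) = -4*d^5 + 27*d^4 + 38*d^3 + 63*d^2 + 160*d + 100
(3) = -0.106*q^5 - 4.2658*q^4 - 10.6266*q^3 + 3.1569*q^2 + 20.4452*q + 9.9938
(4) = -0.09*l^5 + 0.92*l^4 + 4.07*l^3 - 2.87*l^2 + 0.04*l - 3.04
(5) = -2*m^3 + 2*m^2 - 8*m + 2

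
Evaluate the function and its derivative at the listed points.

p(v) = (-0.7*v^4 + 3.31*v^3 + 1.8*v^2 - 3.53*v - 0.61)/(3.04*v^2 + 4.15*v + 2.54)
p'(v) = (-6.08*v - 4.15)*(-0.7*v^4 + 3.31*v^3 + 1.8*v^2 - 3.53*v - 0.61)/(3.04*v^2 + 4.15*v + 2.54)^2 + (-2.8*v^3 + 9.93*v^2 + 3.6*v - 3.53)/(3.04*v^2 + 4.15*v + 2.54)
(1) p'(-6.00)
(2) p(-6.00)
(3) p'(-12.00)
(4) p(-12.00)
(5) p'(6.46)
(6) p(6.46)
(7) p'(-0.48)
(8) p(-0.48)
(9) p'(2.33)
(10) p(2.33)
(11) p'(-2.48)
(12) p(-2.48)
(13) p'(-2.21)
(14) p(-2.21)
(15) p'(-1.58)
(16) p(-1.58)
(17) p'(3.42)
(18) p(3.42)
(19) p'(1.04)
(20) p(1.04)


(1) = 4.21
(2) = -17.65
(3) = 6.94
(4) = -51.05
(5) = -1.56
(6) = -1.76
(7) = -3.00
(8) = 0.88
(9) = 0.32
(10) = 0.77
(11) = 3.08
(12) = -5.28
(13) = 3.17
(14) = -4.44
(15) = 4.05
(16) = -2.23
(17) = -0.16
(18) = 0.86
(19) = 0.71
(20) = 0.06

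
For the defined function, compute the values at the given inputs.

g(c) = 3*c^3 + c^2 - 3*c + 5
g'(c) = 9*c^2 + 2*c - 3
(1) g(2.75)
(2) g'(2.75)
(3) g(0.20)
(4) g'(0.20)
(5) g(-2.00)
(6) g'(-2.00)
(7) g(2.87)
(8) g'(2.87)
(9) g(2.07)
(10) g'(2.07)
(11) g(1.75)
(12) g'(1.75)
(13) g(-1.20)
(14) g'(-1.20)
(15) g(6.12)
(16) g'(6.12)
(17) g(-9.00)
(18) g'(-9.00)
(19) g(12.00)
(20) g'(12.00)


(1) = 66.70
(2) = 70.56
(3) = 4.46
(4) = -2.24
(5) = -9.00
(6) = 29.00
(7) = 75.55
(8) = 76.87
(9) = 29.68
(10) = 39.70
(11) = 18.89
(12) = 28.06
(13) = 4.86
(14) = 7.56
(15) = 711.76
(16) = 346.33
(17) = -2074.00
(18) = 708.00
(19) = 5297.00
(20) = 1317.00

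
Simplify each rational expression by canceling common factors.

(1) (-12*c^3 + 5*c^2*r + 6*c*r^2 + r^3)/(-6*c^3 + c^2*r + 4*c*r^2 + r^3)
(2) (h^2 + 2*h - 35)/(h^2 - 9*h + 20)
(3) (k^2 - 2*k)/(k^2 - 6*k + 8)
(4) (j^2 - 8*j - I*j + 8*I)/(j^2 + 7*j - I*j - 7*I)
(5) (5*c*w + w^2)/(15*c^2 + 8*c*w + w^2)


(1) = (4*c + r)/(2*c + r)
(2) = (h + 7)/(h - 4)
(3) = k/(k - 4)
(4) = (j - 8)/(j + 7)
(5) = w/(3*c + w)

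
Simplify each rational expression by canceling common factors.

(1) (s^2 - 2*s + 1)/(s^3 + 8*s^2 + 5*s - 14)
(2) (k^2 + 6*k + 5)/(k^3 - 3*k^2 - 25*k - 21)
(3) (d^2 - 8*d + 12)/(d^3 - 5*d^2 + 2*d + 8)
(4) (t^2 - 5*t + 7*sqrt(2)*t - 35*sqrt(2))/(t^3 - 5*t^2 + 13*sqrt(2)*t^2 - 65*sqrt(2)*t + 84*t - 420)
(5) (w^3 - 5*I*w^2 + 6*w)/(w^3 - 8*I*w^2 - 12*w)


(1) = (s - 1)/(s^2 + 9*s + 14)
(2) = (k + 5)/(k^2 - 4*k - 21)
(3) = (d - 6)/(d^2 - 3*d - 4)
(4) = 1/(t + 6*sqrt(2))
(5) = (w + I)/(w - 2*I)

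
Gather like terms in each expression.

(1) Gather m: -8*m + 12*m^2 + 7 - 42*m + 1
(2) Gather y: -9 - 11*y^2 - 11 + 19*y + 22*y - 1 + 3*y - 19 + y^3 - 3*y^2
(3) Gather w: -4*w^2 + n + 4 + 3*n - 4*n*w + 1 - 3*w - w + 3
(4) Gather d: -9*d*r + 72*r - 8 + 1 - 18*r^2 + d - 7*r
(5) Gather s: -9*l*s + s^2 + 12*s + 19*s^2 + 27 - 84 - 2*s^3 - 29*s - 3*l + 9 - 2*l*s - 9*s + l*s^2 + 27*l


(1) = 12*m^2 - 50*m + 8
(2) = y^3 - 14*y^2 + 44*y - 40
(3) = 4*n - 4*w^2 + w*(-4*n - 4) + 8
(4) = d*(1 - 9*r) - 18*r^2 + 65*r - 7
(5) = 24*l - 2*s^3 + s^2*(l + 20) + s*(-11*l - 26) - 48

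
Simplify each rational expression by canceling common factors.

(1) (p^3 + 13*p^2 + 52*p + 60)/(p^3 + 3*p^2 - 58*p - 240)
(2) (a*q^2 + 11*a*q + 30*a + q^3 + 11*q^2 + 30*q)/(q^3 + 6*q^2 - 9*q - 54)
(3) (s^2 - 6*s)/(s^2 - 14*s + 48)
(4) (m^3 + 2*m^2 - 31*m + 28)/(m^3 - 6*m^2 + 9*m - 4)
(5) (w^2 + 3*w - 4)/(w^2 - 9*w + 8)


(1) = (p + 2)/(p - 8)
(2) = (a*q + 5*a + q^2 + 5*q)/(q^2 - 9)
(3) = s/(s - 8)
(4) = (m + 7)/(m - 1)
(5) = (w + 4)/(w - 8)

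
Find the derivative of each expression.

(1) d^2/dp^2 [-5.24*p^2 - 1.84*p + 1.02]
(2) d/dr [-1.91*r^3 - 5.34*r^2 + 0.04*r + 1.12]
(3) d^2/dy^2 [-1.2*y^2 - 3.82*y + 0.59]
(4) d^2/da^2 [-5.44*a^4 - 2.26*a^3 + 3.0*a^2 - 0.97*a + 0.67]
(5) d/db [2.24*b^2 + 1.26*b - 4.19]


(1) = -10.4800000000000
(2) = -5.73*r^2 - 10.68*r + 0.04
(3) = -2.40000000000000
(4) = -65.28*a^2 - 13.56*a + 6.0
(5) = 4.48*b + 1.26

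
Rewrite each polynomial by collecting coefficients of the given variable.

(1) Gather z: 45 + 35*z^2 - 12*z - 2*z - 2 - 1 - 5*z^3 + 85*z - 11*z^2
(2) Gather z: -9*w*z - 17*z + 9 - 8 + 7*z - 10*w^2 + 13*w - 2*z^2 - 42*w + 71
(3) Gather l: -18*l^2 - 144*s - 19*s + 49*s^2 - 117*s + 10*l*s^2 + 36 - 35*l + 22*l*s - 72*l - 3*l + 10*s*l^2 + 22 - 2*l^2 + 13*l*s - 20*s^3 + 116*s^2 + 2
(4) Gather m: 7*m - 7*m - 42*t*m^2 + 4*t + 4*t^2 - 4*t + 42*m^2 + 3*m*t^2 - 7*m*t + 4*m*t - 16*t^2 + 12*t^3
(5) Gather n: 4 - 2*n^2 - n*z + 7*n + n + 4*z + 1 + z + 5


(1) = -5*z^3 + 24*z^2 + 71*z + 42
(2) = -10*w^2 - 29*w - 2*z^2 + z*(-9*w - 10) + 72
(3) = l^2*(10*s - 20) + l*(10*s^2 + 35*s - 110) - 20*s^3 + 165*s^2 - 280*s + 60
(4) = m^2*(42 - 42*t) + m*(3*t^2 - 3*t) + 12*t^3 - 12*t^2
(5) = -2*n^2 + n*(8 - z) + 5*z + 10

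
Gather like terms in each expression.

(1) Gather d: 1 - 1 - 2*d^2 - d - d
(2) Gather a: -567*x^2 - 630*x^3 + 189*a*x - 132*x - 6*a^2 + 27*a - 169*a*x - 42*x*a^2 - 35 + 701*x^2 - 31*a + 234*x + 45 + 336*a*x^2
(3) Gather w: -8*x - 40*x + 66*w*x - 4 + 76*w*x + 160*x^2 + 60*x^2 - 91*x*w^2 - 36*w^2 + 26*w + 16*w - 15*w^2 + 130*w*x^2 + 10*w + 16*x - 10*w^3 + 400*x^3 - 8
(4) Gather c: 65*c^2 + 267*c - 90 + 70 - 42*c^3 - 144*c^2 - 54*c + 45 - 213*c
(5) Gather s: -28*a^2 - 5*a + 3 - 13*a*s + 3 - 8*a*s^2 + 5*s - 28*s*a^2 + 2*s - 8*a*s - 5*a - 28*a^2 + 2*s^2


(1) = -2*d^2 - 2*d
(2) = a^2*(-42*x - 6) + a*(336*x^2 + 20*x - 4) - 630*x^3 + 134*x^2 + 102*x + 10
(3) = -10*w^3 + w^2*(-91*x - 51) + w*(130*x^2 + 142*x + 52) + 400*x^3 + 220*x^2 - 32*x - 12
(4) = -42*c^3 - 79*c^2 + 25
(5) = -56*a^2 - 10*a + s^2*(2 - 8*a) + s*(-28*a^2 - 21*a + 7) + 6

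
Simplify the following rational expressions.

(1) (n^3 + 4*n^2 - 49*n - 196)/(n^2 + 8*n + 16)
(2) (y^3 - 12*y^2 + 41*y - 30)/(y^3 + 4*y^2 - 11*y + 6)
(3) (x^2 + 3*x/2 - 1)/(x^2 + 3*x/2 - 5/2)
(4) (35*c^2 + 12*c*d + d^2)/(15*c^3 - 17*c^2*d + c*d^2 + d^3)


(1) = (n^2 - 49)/(n + 4)
(2) = (y^2 - 11*y + 30)/(y^2 + 5*y - 6)
(3) = (2*x^2 + 3*x - 2)/(2*x^2 + 3*x - 5)
(4) = (7*c + d)/(3*c^2 - 4*c*d + d^2)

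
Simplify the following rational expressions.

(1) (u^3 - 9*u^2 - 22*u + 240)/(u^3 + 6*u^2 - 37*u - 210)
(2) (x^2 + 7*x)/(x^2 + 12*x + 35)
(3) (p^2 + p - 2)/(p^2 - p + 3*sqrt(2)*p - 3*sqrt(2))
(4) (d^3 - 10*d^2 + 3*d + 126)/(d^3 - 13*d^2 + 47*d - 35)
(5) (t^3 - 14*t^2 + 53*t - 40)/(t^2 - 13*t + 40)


(1) = (u - 8)/(u + 7)
(2) = x/(x + 5)
(3) = (p + 2)/(p + 3*sqrt(2))
(4) = (d^2 - 3*d - 18)/(d^2 - 6*d + 5)
(5) = t - 1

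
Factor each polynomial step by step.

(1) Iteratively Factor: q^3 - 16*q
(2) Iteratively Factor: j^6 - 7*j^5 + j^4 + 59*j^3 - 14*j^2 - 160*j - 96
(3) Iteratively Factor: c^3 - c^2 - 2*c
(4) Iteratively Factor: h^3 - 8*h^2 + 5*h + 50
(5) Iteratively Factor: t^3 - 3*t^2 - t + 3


(1) = (q - 4)*(q^2 + 4*q) = (q - 4)*(q + 4)*(q)
(2) = (j - 4)*(j^5 - 3*j^4 - 11*j^3 + 15*j^2 + 46*j + 24) = (j - 4)*(j - 3)*(j^4 - 11*j^2 - 18*j - 8) = (j - 4)*(j - 3)*(j + 2)*(j^3 - 2*j^2 - 7*j - 4) = (j - 4)*(j - 3)*(j + 1)*(j + 2)*(j^2 - 3*j - 4) = (j - 4)*(j - 3)*(j + 1)^2*(j + 2)*(j - 4)
(3) = (c)*(c^2 - c - 2) = c*(c + 1)*(c - 2)
(4) = (h - 5)*(h^2 - 3*h - 10) = (h - 5)*(h + 2)*(h - 5)
(5) = (t + 1)*(t^2 - 4*t + 3) = (t - 3)*(t + 1)*(t - 1)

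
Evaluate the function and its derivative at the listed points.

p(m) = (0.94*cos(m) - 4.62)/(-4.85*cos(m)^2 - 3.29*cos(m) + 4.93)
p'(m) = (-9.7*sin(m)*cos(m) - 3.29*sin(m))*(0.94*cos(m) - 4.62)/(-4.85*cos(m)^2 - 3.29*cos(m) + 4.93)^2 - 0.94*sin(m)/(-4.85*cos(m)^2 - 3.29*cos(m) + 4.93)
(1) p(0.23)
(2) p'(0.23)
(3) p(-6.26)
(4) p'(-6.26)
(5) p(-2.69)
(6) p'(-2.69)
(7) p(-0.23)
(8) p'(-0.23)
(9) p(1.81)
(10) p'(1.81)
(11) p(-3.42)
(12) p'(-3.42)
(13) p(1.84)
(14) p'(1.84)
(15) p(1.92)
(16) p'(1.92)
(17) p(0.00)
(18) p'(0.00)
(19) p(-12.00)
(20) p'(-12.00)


(1) = 1.29
(2) = 1.38
(3) = 1.15
(4) = 0.11
(5) = -1.38
(6) = 0.93
(7) = 1.29
(8) = -1.38
(9) = -0.89
(10) = -0.01
(11) = -1.53
(12) = -0.77
(13) = -0.89
(14) = -0.05
(15) = -0.90
(16) = -0.17
(17) = 1.15
(18) = 0.00
(19) = 2.94
(20) = 14.33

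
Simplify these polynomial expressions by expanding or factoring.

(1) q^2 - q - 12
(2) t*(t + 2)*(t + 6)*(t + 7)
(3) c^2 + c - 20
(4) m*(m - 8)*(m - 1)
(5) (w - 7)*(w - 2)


(1) = (q - 4)*(q + 3)
(2) = t^4 + 15*t^3 + 68*t^2 + 84*t
(3) = (c - 4)*(c + 5)
(4) = m^3 - 9*m^2 + 8*m
(5) = w^2 - 9*w + 14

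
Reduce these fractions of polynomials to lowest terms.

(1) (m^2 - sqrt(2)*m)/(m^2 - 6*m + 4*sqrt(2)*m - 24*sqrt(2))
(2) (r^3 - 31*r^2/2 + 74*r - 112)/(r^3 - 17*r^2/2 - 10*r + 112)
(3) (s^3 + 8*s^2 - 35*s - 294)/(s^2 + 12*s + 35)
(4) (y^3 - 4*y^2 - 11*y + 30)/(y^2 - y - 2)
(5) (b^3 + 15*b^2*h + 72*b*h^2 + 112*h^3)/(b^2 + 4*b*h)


(1) = (m^2 - sqrt(2)*m)/(m^2 + m*(-6 + 4*sqrt(2)) - 24*sqrt(2))
(2) = (2*r - 7)/(2*r + 7)
(3) = (s^2 + s - 42)/(s + 5)
(4) = (y^2 - 2*y - 15)/(y + 1)
(5) = (b^2 + 11*b*h + 28*h^2)/b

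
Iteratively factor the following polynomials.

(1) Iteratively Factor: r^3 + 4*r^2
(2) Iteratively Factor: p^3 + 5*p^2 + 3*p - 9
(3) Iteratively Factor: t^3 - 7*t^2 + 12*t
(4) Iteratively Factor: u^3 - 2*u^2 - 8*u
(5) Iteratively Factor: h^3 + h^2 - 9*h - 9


(1) = (r + 4)*(r^2) = r*(r + 4)*(r)
(2) = (p + 3)*(p^2 + 2*p - 3) = (p - 1)*(p + 3)*(p + 3)
(3) = (t)*(t^2 - 7*t + 12) = t*(t - 4)*(t - 3)
(4) = (u - 4)*(u^2 + 2*u) = (u - 4)*(u + 2)*(u)
(5) = (h - 3)*(h^2 + 4*h + 3) = (h - 3)*(h + 3)*(h + 1)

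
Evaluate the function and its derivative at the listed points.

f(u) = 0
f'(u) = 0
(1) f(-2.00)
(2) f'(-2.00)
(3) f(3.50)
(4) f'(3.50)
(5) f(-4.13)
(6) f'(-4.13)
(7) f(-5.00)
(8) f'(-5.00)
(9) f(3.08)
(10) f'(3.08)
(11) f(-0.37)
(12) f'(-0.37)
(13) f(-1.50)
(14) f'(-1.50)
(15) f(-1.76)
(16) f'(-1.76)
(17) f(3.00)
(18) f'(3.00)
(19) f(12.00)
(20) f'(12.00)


(1) = 0.00
(2) = 0.00
(3) = 0.00
(4) = 0.00
(5) = 0.00
(6) = 0.00
(7) = 0.00
(8) = 0.00
(9) = 0.00
(10) = 0.00
(11) = 0.00
(12) = 0.00
(13) = 0.00
(14) = 0.00
(15) = 0.00
(16) = 0.00
(17) = 0.00
(18) = 0.00
(19) = 0.00
(20) = 0.00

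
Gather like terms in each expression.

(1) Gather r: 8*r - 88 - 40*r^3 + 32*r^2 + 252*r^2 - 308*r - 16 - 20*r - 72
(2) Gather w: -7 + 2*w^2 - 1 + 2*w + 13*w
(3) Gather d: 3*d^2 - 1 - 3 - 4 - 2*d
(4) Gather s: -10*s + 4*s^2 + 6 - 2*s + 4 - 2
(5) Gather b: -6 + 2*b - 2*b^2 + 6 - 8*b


(1) = -40*r^3 + 284*r^2 - 320*r - 176
(2) = 2*w^2 + 15*w - 8
(3) = 3*d^2 - 2*d - 8
(4) = 4*s^2 - 12*s + 8
(5) = -2*b^2 - 6*b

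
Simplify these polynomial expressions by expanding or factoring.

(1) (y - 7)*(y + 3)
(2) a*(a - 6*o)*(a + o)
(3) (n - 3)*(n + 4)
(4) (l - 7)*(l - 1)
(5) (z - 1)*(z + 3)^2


(1) = y^2 - 4*y - 21
(2) = a^3 - 5*a^2*o - 6*a*o^2
(3) = n^2 + n - 12
(4) = l^2 - 8*l + 7
(5) = z^3 + 5*z^2 + 3*z - 9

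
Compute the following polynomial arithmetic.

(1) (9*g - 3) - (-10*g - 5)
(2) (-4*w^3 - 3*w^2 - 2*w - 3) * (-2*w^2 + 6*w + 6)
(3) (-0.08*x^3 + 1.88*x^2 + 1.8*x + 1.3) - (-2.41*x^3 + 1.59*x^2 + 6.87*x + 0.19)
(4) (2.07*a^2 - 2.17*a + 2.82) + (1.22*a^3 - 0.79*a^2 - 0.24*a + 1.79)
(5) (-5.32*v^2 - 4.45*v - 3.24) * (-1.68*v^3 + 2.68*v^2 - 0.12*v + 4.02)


(1) = 19*g + 2
(2) = 8*w^5 - 18*w^4 - 38*w^3 - 24*w^2 - 30*w - 18
(3) = 2.33*x^3 + 0.29*x^2 - 5.07*x + 1.11
(4) = 1.22*a^3 + 1.28*a^2 - 2.41*a + 4.61
(5) = 8.9376*v^5 - 6.7816*v^4 - 5.8444*v^3 - 29.5356*v^2 - 17.5002*v - 13.0248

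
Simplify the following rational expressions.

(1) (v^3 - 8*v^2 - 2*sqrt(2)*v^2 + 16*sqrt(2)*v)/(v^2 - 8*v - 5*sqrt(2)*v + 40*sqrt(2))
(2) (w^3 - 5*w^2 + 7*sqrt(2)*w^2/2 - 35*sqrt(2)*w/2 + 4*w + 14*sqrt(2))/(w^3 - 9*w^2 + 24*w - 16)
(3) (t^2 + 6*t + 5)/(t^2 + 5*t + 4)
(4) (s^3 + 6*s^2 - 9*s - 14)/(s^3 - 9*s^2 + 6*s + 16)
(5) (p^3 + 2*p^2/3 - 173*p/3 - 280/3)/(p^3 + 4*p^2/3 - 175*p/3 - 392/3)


(1) = (v^2 - 2*sqrt(2)*v)/(v - 5*sqrt(2))
(2) = (2*w + 7*sqrt(2))/(2*w - 8)
(3) = (t + 5)/(t + 4)
(4) = (s + 7)/(s - 8)
(5) = (3*p + 5)/(3*p + 7)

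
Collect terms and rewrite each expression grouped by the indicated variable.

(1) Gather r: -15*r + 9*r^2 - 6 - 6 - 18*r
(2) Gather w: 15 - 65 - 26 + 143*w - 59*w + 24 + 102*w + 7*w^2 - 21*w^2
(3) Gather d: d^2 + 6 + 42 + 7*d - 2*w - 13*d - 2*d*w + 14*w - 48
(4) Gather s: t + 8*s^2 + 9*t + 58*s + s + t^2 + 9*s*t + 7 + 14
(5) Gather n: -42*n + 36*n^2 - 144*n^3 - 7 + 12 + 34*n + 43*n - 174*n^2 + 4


(1) = 9*r^2 - 33*r - 12
(2) = -14*w^2 + 186*w - 52
(3) = d^2 + d*(-2*w - 6) + 12*w
(4) = 8*s^2 + s*(9*t + 59) + t^2 + 10*t + 21
(5) = -144*n^3 - 138*n^2 + 35*n + 9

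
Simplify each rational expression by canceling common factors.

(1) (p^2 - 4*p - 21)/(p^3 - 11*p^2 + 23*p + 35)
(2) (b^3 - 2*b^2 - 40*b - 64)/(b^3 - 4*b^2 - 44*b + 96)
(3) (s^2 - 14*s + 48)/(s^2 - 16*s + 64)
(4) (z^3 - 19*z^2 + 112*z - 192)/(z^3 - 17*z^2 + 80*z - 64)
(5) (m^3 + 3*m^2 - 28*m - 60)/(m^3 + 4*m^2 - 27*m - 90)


(1) = (p + 3)/(p^2 - 4*p - 5)
(2) = (b^2 + 6*b + 8)/(b^2 + 4*b - 12)
(3) = (s - 6)/(s - 8)
(4) = (z - 3)/(z - 1)
(5) = (m + 2)/(m + 3)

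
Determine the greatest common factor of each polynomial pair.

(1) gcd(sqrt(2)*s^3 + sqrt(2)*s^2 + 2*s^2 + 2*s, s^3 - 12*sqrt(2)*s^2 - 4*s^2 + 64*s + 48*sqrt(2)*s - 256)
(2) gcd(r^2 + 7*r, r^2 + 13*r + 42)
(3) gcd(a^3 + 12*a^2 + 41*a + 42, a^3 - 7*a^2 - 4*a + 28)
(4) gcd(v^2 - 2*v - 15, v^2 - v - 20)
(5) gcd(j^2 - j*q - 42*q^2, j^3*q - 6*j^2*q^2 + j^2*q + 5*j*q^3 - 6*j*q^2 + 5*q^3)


(1) = gcd(s*(s + sqrt(2))*(sqrt(2)*s + sqrt(2)), (s - 4)*(s - 8*sqrt(2))*(s - 4*sqrt(2))) = 1
(2) = r + 7
(3) = a + 2
(4) = gcd((v - 5)*(v + 3), (v - 5)*(v + 4)) = v - 5
(5) = 1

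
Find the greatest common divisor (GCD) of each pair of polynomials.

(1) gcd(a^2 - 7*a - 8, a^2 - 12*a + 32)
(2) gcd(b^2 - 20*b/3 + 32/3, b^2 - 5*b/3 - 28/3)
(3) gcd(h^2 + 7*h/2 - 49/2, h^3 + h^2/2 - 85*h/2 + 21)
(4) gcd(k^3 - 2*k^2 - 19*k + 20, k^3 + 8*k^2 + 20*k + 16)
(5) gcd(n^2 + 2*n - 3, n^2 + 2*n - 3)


(1) = a - 8
(2) = gcd((b - 4)*(b - 8/3), (b - 4)*(b + 7/3)) = b - 4
(3) = h + 7
(4) = gcd((k - 5)*(k - 1)*(k + 4), (k + 2)^2*(k + 4)) = k + 4
(5) = gcd((n - 1)*(n + 3), (n - 1)*(n + 3)) = n^2 + 2*n - 3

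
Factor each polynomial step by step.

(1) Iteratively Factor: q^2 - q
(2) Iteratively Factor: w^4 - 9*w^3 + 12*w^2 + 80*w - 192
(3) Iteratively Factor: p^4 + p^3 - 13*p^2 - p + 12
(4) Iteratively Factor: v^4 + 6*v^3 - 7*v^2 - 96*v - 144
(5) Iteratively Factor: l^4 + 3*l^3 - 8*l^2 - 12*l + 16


(1) = (q)*(q - 1)
(2) = (w - 4)*(w^3 - 5*w^2 - 8*w + 48) = (w - 4)*(w + 3)*(w^2 - 8*w + 16) = (w - 4)^2*(w + 3)*(w - 4)
(3) = (p + 1)*(p^3 - 13*p + 12) = (p + 1)*(p + 4)*(p^2 - 4*p + 3) = (p - 1)*(p + 1)*(p + 4)*(p - 3)
(4) = (v + 3)*(v^3 + 3*v^2 - 16*v - 48) = (v + 3)*(v + 4)*(v^2 - v - 12) = (v - 4)*(v + 3)*(v + 4)*(v + 3)
(5) = (l - 1)*(l^3 + 4*l^2 - 4*l - 16) = (l - 1)*(l + 2)*(l^2 + 2*l - 8) = (l - 2)*(l - 1)*(l + 2)*(l + 4)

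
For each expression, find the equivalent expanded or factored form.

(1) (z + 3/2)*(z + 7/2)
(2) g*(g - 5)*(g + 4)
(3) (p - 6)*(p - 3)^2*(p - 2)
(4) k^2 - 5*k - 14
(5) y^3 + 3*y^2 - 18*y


(1) = z^2 + 5*z + 21/4
(2) = g^3 - g^2 - 20*g
(3) = p^4 - 14*p^3 + 69*p^2 - 144*p + 108
(4) = (k - 7)*(k + 2)
(5) = y*(y - 3)*(y + 6)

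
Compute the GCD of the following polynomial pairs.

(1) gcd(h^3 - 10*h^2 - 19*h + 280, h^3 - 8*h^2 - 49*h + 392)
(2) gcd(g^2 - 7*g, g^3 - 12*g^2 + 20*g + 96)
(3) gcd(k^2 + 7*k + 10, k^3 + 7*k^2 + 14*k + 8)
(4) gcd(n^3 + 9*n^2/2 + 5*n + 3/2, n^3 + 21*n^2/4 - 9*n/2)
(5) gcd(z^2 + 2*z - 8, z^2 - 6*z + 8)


(1) = gcd((h - 8)*(h - 7)*(h + 5), (h - 8)*(h - 7)*(h + 7)) = h^2 - 15*h + 56
(2) = gcd(g*(g - 7), (g - 8)*(g - 6)*(g + 2)) = 1
(3) = k + 2
(4) = 1
(5) = gcd((z - 2)*(z + 4), (z - 4)*(z - 2)) = z - 2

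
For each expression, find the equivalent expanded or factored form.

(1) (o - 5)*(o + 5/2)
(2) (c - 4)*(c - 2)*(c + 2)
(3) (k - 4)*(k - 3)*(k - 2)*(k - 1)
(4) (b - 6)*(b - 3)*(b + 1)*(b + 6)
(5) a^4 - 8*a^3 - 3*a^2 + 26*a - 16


(1) = o^2 - 5*o/2 - 25/2
(2) = c^3 - 4*c^2 - 4*c + 16
(3) = k^4 - 10*k^3 + 35*k^2 - 50*k + 24
(4) = b^4 - 2*b^3 - 39*b^2 + 72*b + 108
(5) = (a - 8)*(a - 1)^2*(a + 2)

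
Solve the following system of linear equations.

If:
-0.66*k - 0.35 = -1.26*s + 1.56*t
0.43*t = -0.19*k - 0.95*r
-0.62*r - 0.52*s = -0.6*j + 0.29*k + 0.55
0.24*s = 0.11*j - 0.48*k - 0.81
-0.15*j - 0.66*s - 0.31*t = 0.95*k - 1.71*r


Then:
j = 0.61
k = -2.19
r = -0.35
s = 1.29
t = 1.74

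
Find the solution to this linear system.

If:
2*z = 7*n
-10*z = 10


Then:
n = -2/7
z = -1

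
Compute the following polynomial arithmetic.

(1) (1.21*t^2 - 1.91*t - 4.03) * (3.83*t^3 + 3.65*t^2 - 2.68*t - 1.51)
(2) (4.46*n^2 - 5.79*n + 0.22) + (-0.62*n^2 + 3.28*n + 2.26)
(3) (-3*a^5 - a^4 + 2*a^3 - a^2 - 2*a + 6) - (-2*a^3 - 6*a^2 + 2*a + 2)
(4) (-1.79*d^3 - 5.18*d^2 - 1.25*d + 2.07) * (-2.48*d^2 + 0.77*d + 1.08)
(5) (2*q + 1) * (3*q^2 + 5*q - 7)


(1) = 4.6343*t^5 - 2.8988*t^4 - 25.6492*t^3 - 11.4178*t^2 + 13.6845*t + 6.0853
(2) = 3.84*n^2 - 2.51*n + 2.48
(3) = -3*a^5 - a^4 + 4*a^3 + 5*a^2 - 4*a + 4
(4) = 4.4392*d^5 + 11.4681*d^4 - 2.8218*d^3 - 11.6905*d^2 + 0.2439*d + 2.2356
(5) = 6*q^3 + 13*q^2 - 9*q - 7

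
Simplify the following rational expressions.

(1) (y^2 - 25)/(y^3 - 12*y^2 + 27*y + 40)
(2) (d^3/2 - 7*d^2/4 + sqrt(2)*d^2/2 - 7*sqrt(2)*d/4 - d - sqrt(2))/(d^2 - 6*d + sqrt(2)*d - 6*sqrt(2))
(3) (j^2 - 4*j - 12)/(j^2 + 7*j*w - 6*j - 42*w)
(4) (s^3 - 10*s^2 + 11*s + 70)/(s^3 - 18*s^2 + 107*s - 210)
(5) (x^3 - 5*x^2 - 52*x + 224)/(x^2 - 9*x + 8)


(1) = (y + 5)/(y^2 - 7*y - 8)
(2) = (2*d^2 - 7*d - 4)/(4*d - 24)
(3) = (j + 2)/(j + 7*w)
(4) = (s + 2)/(s - 6)
(5) = (x^2 + 3*x - 28)/(x - 1)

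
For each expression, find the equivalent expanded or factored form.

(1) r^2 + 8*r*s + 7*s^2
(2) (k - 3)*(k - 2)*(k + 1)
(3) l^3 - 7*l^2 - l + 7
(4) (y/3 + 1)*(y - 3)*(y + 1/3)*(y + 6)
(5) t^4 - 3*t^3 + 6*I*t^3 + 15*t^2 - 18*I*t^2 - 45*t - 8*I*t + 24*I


(1) = (r + s)*(r + 7*s)
(2) = k^3 - 4*k^2 + k + 6
(3) = (l - 7)*(l - 1)*(l + 1)
(4) = y^4/3 + 19*y^3/9 - 7*y^2/3 - 19*y - 6
(5) = (t - 3)*(t - I)^2*(t + 8*I)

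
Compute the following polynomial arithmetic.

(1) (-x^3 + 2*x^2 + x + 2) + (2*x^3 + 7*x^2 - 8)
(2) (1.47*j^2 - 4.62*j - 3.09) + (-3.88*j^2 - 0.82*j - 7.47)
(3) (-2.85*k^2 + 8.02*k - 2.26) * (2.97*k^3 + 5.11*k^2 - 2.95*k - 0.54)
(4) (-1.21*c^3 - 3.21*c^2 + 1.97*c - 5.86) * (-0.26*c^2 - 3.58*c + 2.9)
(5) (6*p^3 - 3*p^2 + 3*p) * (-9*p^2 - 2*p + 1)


(1) = x^3 + 9*x^2 + x - 6
(2) = -2.41*j^2 - 5.44*j - 10.56
(3) = -8.4645*k^5 + 9.2559*k^4 + 42.6775*k^3 - 33.6686*k^2 + 2.3362*k + 1.2204
(4) = 0.3146*c^5 + 5.1664*c^4 + 7.4706*c^3 - 14.838*c^2 + 26.6918*c - 16.994
(5) = -54*p^5 + 15*p^4 - 15*p^3 - 9*p^2 + 3*p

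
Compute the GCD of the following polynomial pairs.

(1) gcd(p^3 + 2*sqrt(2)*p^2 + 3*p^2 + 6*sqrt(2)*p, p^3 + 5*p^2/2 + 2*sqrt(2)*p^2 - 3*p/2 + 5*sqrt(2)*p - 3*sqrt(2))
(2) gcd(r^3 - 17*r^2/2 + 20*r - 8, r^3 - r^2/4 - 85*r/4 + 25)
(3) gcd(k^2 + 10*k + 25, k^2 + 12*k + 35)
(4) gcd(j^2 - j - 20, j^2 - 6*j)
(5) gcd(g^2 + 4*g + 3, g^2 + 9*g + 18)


(1) = p^2 + p*(2*sqrt(2) + 3) + 6*sqrt(2)
(2) = gcd((r - 4)^2*(r - 1/2), (r - 4)*(r - 5/4)*(r + 5)) = r - 4
(3) = k + 5
(4) = gcd((j - 5)*(j + 4), j*(j - 6)) = 1
(5) = gcd((g + 1)*(g + 3), (g + 3)*(g + 6)) = g + 3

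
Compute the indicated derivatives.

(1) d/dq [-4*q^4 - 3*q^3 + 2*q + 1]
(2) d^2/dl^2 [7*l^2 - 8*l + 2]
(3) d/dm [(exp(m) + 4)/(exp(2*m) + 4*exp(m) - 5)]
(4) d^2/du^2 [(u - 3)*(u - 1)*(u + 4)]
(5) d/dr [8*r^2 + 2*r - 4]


(1) = -16*q^3 - 9*q^2 + 2
(2) = 14
(3) = (-2*(exp(m) + 2)*(exp(m) + 4) + exp(2*m) + 4*exp(m) - 5)*exp(m)/(exp(2*m) + 4*exp(m) - 5)^2
(4) = 6*u
(5) = 16*r + 2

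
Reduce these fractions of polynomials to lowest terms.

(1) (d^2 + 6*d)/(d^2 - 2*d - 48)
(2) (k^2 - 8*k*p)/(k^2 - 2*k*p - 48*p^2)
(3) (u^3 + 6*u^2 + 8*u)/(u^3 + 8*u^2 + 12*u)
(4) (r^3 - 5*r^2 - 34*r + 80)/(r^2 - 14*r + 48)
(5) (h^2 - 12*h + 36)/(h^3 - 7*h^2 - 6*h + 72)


(1) = d/(d - 8)
(2) = k/(k + 6*p)
(3) = (u + 4)/(u + 6)
(4) = (r^2 + 3*r - 10)/(r - 6)
(5) = (h - 6)/(h^2 - h - 12)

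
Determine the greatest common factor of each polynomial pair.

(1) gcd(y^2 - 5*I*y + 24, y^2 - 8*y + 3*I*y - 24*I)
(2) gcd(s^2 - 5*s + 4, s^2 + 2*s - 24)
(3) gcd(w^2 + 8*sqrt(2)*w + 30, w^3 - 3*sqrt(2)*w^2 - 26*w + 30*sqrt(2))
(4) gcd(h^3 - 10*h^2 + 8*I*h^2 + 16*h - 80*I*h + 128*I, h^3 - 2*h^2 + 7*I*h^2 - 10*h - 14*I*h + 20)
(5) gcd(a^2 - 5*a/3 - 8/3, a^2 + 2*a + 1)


(1) = gcd((y - 8*I)*(y + 3*I), (y - 8)*(y + 3*I)) = y + 3*I
(2) = gcd((s - 4)*(s - 1), (s - 4)*(s + 6)) = s - 4
(3) = w + 3*sqrt(2)
(4) = gcd((h - 8)*(h - 2)*(h + 8*I), (h - 2)*(h + 2*I)*(h + 5*I)) = h - 2
(5) = gcd((a - 8/3)*(a + 1), (a + 1)^2) = a + 1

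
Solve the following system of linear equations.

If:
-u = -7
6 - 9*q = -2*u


Then:
q = 20/9
u = 7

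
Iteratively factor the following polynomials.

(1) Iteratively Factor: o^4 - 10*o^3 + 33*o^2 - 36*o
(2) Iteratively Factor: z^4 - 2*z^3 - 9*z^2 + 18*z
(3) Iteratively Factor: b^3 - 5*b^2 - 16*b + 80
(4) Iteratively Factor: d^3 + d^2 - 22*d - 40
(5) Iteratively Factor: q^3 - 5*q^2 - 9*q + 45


(1) = (o - 4)*(o^3 - 6*o^2 + 9*o) = o*(o - 4)*(o^2 - 6*o + 9) = o*(o - 4)*(o - 3)*(o - 3)
(2) = (z - 2)*(z^3 - 9*z) = (z - 3)*(z - 2)*(z^2 + 3*z) = z*(z - 3)*(z - 2)*(z + 3)
(3) = (b - 5)*(b^2 - 16) = (b - 5)*(b + 4)*(b - 4)
(4) = (d + 2)*(d^2 - d - 20) = (d - 5)*(d + 2)*(d + 4)
(5) = (q + 3)*(q^2 - 8*q + 15) = (q - 5)*(q + 3)*(q - 3)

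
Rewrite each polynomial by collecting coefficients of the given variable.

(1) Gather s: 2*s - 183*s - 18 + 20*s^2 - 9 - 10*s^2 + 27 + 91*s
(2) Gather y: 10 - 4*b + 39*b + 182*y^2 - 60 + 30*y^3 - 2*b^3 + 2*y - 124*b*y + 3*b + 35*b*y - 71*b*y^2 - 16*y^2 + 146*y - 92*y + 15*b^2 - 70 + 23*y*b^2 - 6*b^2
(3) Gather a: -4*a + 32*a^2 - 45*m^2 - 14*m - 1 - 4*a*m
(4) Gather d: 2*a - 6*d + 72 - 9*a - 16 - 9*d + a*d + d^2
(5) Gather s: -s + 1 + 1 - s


(1) = 10*s^2 - 90*s
(2) = -2*b^3 + 9*b^2 + 38*b + 30*y^3 + y^2*(166 - 71*b) + y*(23*b^2 - 89*b + 56) - 120
(3) = 32*a^2 + a*(-4*m - 4) - 45*m^2 - 14*m - 1
(4) = -7*a + d^2 + d*(a - 15) + 56
(5) = 2 - 2*s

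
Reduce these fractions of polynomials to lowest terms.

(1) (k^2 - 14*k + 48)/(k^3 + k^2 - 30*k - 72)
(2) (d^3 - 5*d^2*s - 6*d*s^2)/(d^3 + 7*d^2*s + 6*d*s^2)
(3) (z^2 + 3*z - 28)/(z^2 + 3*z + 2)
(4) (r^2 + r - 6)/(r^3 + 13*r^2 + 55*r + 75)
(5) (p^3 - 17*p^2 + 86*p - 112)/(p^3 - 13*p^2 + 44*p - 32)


(1) = (k - 8)/(k^2 + 7*k + 12)
(2) = (d - 6*s)/(d + 6*s)
(3) = (z^2 + 3*z - 28)/(z^2 + 3*z + 2)
(4) = (r - 2)/(r^2 + 10*r + 25)
(5) = (p^2 - 9*p + 14)/(p^2 - 5*p + 4)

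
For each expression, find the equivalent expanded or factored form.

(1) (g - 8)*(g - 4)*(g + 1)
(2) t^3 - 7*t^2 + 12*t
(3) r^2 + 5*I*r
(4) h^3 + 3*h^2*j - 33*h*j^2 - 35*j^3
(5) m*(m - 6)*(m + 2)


(1) = g^3 - 11*g^2 + 20*g + 32
(2) = t*(t - 4)*(t - 3)
(3) = r*(r + 5*I)
(4) = (h - 5*j)*(h + j)*(h + 7*j)
(5) = m^3 - 4*m^2 - 12*m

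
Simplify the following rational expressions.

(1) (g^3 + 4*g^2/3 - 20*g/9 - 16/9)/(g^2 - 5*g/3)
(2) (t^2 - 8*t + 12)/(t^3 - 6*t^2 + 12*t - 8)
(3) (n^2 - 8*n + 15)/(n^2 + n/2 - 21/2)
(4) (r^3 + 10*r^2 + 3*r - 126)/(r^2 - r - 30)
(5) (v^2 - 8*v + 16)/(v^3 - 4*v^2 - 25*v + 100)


(1) = (9*g^3 + 12*g^2 - 20*g - 16)/(9*g^2 - 15*g)
(2) = (t - 6)/(t^2 - 4*t + 4)
(3) = (2*n - 10)/(2*n + 7)
(4) = (r^3 + 10*r^2 + 3*r - 126)/(r^2 - r - 30)
(5) = (v - 4)/(v^2 - 25)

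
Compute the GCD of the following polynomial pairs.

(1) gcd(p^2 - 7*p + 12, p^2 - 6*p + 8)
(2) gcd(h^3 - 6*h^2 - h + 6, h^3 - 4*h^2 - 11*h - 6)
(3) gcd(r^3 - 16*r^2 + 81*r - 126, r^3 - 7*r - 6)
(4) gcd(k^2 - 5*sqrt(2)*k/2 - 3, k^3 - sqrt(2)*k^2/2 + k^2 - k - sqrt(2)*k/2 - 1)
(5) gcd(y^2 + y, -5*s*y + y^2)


(1) = p - 4
(2) = h^2 - 5*h - 6
(3) = r - 3
(4) = gcd((k - 3*sqrt(2))*(k + sqrt(2)/2), (k + 1)*(k - sqrt(2))*(k + sqrt(2)/2)) = k + sqrt(2)/2
(5) = gcd(y*(y + 1), y*(-5*s + y)) = y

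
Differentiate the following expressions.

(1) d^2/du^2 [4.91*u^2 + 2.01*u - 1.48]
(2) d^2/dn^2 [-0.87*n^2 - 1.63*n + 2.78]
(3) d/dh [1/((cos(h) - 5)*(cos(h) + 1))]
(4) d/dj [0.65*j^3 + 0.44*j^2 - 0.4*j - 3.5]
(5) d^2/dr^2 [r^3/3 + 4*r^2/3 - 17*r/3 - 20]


(1) = 9.82000000000000
(2) = -1.74000000000000
(3) = 2*(cos(h) - 2)*sin(h)/((cos(h) - 5)^2*(cos(h) + 1)^2)
(4) = 1.95*j^2 + 0.88*j - 0.4
(5) = 2*r + 8/3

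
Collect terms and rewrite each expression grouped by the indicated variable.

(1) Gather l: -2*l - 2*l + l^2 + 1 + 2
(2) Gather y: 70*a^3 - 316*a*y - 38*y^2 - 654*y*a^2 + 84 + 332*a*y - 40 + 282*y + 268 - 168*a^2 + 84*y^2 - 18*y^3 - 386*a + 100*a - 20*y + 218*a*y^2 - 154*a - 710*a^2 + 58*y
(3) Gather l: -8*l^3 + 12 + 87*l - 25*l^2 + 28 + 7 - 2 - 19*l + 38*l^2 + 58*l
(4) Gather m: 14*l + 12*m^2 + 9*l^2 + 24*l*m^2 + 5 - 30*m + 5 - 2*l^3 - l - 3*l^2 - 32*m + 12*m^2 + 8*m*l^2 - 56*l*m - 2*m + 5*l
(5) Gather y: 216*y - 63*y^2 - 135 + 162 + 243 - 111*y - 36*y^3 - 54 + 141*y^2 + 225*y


(1) = l^2 - 4*l + 3
(2) = 70*a^3 - 878*a^2 - 440*a - 18*y^3 + y^2*(218*a + 46) + y*(-654*a^2 + 16*a + 320) + 312
(3) = -8*l^3 + 13*l^2 + 126*l + 45
(4) = -2*l^3 + 6*l^2 + 18*l + m^2*(24*l + 24) + m*(8*l^2 - 56*l - 64) + 10
(5) = -36*y^3 + 78*y^2 + 330*y + 216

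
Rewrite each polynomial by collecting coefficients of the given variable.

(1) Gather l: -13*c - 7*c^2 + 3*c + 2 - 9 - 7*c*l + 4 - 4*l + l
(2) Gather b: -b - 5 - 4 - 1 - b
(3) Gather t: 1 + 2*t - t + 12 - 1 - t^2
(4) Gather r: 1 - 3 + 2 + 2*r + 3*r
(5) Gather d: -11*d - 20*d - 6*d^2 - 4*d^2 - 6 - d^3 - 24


(1) = -7*c^2 - 10*c + l*(-7*c - 3) - 3
(2) = -2*b - 10
(3) = -t^2 + t + 12
(4) = 5*r
(5) = -d^3 - 10*d^2 - 31*d - 30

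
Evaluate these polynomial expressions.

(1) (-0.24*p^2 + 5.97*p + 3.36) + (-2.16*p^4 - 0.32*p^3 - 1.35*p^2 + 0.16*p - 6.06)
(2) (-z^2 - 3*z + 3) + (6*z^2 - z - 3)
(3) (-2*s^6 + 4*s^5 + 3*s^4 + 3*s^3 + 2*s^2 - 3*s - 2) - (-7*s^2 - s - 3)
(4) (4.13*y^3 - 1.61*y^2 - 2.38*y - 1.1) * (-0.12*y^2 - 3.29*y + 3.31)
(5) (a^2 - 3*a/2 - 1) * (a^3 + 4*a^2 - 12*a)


(1) = -2.16*p^4 - 0.32*p^3 - 1.59*p^2 + 6.13*p - 2.7
(2) = 5*z^2 - 4*z
(3) = -2*s^6 + 4*s^5 + 3*s^4 + 3*s^3 + 9*s^2 - 2*s + 1
(4) = -0.4956*y^5 - 13.3945*y^4 + 19.2528*y^3 + 2.6331*y^2 - 4.2588*y - 3.641
(5) = a^5 + 5*a^4/2 - 19*a^3 + 14*a^2 + 12*a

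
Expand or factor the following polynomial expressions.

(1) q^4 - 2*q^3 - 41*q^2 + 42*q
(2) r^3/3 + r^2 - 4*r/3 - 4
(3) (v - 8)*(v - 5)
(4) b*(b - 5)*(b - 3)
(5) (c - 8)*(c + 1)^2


(1) = q*(q - 7)*(q - 1)*(q + 6)
(2) = (r/3 + 1)*(r - 2)*(r + 2)
(3) = v^2 - 13*v + 40
(4) = b^3 - 8*b^2 + 15*b
(5) = c^3 - 6*c^2 - 15*c - 8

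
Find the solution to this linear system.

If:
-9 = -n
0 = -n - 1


Then:
No Solution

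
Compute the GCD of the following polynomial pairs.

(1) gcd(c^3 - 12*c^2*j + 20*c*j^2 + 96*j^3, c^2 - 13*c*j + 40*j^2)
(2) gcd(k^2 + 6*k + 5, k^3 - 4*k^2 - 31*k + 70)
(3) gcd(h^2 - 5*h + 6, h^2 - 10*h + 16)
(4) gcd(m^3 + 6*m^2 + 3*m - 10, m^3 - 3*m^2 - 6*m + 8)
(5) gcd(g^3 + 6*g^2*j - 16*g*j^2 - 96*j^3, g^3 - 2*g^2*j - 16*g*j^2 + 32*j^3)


(1) = gcd((c - 8*j)*(c - 6*j)*(c + 2*j), (c - 8*j)*(c - 5*j)) = c - 8*j
(2) = gcd((k + 1)*(k + 5), (k - 7)*(k - 2)*(k + 5)) = k + 5
(3) = h - 2
(4) = gcd((m - 1)*(m + 2)*(m + 5), (m - 4)*(m - 1)*(m + 2)) = m^2 + m - 2
(5) = gcd((g - 4*j)*(g + 4*j)*(g + 6*j), (g - 4*j)*(g - 2*j)*(g + 4*j)) = g^2 - 16*j^2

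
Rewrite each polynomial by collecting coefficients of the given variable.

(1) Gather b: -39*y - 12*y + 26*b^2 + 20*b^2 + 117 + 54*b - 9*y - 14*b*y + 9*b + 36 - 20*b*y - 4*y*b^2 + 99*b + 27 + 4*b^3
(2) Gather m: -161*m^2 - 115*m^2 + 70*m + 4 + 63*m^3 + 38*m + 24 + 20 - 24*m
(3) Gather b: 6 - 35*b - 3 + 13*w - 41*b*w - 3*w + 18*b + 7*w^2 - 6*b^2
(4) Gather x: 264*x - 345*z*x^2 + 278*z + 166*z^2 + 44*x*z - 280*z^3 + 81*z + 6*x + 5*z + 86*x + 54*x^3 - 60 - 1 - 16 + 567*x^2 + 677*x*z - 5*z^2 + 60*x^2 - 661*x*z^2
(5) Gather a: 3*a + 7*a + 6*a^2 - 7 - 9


(1) = 4*b^3 + b^2*(46 - 4*y) + b*(162 - 34*y) - 60*y + 180
(2) = 63*m^3 - 276*m^2 + 84*m + 48
(3) = -6*b^2 + b*(-41*w - 17) + 7*w^2 + 10*w + 3
(4) = 54*x^3 + x^2*(627 - 345*z) + x*(-661*z^2 + 721*z + 356) - 280*z^3 + 161*z^2 + 364*z - 77
(5) = 6*a^2 + 10*a - 16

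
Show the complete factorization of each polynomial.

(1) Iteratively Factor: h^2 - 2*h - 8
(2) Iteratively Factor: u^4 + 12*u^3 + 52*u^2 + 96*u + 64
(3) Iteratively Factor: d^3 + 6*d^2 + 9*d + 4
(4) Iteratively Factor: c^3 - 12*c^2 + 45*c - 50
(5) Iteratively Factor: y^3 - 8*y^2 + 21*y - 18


(1) = (h + 2)*(h - 4)
(2) = (u + 4)*(u^3 + 8*u^2 + 20*u + 16) = (u + 4)^2*(u^2 + 4*u + 4) = (u + 2)*(u + 4)^2*(u + 2)
(3) = (d + 4)*(d^2 + 2*d + 1) = (d + 1)*(d + 4)*(d + 1)
(4) = (c - 5)*(c^2 - 7*c + 10) = (c - 5)*(c - 2)*(c - 5)
(5) = (y - 3)*(y^2 - 5*y + 6) = (y - 3)^2*(y - 2)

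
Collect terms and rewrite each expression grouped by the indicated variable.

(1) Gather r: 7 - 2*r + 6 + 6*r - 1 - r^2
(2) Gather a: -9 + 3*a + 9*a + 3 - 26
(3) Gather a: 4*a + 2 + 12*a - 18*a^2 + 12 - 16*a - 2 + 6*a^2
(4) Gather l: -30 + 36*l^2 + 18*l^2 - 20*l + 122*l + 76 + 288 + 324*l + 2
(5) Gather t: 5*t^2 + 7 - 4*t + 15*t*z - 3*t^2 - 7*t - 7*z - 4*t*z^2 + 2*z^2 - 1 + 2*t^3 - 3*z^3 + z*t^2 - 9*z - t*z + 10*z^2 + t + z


(1) = -r^2 + 4*r + 12
(2) = 12*a - 32
(3) = 12 - 12*a^2
(4) = 54*l^2 + 426*l + 336
(5) = 2*t^3 + t^2*(z + 2) + t*(-4*z^2 + 14*z - 10) - 3*z^3 + 12*z^2 - 15*z + 6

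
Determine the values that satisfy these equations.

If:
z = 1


Then:
z = 1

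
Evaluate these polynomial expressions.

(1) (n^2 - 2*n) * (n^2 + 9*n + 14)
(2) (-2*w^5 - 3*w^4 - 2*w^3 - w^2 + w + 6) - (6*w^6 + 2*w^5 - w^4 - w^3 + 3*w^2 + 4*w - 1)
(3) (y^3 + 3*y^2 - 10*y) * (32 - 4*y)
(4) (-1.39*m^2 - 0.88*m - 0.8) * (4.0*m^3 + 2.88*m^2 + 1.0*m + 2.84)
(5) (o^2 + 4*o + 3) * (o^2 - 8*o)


(1) = n^4 + 7*n^3 - 4*n^2 - 28*n
(2) = -6*w^6 - 4*w^5 - 2*w^4 - w^3 - 4*w^2 - 3*w + 7
(3) = -4*y^4 + 20*y^3 + 136*y^2 - 320*y
(4) = -5.56*m^5 - 7.5232*m^4 - 7.1244*m^3 - 7.1316*m^2 - 3.2992*m - 2.272
(5) = o^4 - 4*o^3 - 29*o^2 - 24*o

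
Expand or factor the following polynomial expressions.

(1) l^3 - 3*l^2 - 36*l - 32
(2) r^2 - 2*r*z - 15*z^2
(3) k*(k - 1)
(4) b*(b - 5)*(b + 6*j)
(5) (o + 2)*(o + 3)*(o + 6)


(1) = (l - 8)*(l + 1)*(l + 4)
(2) = (r - 5*z)*(r + 3*z)
(3) = k^2 - k
(4) = b^3 + 6*b^2*j - 5*b^2 - 30*b*j
(5) = o^3 + 11*o^2 + 36*o + 36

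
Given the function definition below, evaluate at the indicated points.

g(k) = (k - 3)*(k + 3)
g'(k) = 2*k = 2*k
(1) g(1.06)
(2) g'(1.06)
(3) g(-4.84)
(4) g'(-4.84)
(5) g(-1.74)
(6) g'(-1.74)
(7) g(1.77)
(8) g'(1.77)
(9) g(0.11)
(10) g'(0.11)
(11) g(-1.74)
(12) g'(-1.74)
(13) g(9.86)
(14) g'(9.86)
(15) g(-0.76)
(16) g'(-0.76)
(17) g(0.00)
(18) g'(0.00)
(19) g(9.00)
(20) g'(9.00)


(1) = -7.88
(2) = 2.12
(3) = 14.43
(4) = -9.68
(5) = -5.97
(6) = -3.48
(7) = -5.87
(8) = 3.54
(9) = -8.99
(10) = 0.22
(11) = -5.97
(12) = -3.48
(13) = 88.22
(14) = 19.72
(15) = -8.42
(16) = -1.52
(17) = -9.00
(18) = 0.00
(19) = 72.00
(20) = 18.00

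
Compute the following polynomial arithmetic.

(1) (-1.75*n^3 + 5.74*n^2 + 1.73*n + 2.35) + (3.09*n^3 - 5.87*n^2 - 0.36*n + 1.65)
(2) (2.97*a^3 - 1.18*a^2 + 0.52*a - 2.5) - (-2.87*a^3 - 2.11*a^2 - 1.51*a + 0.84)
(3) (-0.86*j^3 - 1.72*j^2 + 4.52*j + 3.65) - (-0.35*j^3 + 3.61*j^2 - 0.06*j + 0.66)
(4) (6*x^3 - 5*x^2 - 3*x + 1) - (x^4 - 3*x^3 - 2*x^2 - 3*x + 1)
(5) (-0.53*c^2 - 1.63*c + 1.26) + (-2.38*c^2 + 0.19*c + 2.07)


(1) = 1.34*n^3 - 0.13*n^2 + 1.37*n + 4.0
(2) = 5.84*a^3 + 0.93*a^2 + 2.03*a - 3.34
(3) = -0.51*j^3 - 5.33*j^2 + 4.58*j + 2.99
(4) = -x^4 + 9*x^3 - 3*x^2
(5) = -2.91*c^2 - 1.44*c + 3.33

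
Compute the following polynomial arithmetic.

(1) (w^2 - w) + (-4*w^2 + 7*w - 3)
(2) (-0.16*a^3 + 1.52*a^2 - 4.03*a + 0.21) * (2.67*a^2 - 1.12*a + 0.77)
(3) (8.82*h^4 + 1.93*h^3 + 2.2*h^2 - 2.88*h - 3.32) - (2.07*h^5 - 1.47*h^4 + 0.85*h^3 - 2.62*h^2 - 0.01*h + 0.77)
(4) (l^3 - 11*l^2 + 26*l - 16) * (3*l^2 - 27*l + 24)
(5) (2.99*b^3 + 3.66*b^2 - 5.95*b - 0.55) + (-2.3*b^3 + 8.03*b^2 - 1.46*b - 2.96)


(1) = -3*w^2 + 6*w - 3
(2) = -0.4272*a^5 + 4.2376*a^4 - 12.5857*a^3 + 6.2447*a^2 - 3.3383*a + 0.1617
(3) = -2.07*h^5 + 10.29*h^4 + 1.08*h^3 + 4.82*h^2 - 2.87*h - 4.09
(4) = 3*l^5 - 60*l^4 + 399*l^3 - 1014*l^2 + 1056*l - 384
(5) = 0.69*b^3 + 11.69*b^2 - 7.41*b - 3.51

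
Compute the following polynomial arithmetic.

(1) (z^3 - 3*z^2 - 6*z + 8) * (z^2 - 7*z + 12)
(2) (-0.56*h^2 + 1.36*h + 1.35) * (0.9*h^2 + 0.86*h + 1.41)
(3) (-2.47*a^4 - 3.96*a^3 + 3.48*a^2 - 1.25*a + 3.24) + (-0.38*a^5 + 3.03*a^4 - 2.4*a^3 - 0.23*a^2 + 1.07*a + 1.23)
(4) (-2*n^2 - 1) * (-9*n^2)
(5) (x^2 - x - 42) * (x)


(1) = z^5 - 10*z^4 + 27*z^3 + 14*z^2 - 128*z + 96
(2) = -0.504*h^4 + 0.7424*h^3 + 1.595*h^2 + 3.0786*h + 1.9035
(3) = -0.38*a^5 + 0.56*a^4 - 6.36*a^3 + 3.25*a^2 - 0.18*a + 4.47
(4) = 18*n^4 + 9*n^2
(5) = x^3 - x^2 - 42*x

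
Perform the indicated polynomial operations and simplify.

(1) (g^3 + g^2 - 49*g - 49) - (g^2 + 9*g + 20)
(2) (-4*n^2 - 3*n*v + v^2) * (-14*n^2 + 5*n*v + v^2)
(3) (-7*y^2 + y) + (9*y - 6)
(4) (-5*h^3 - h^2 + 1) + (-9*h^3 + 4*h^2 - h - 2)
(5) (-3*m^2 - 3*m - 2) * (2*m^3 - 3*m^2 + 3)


(1) = g^3 - 58*g - 69
(2) = 56*n^4 + 22*n^3*v - 33*n^2*v^2 + 2*n*v^3 + v^4
(3) = -7*y^2 + 10*y - 6
(4) = -14*h^3 + 3*h^2 - h - 1
(5) = -6*m^5 + 3*m^4 + 5*m^3 - 3*m^2 - 9*m - 6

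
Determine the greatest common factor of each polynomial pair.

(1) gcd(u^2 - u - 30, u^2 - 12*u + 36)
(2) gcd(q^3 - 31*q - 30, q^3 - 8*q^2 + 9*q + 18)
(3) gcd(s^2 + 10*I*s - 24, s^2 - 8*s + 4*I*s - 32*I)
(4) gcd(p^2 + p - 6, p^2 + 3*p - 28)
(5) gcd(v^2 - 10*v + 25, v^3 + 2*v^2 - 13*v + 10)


(1) = gcd((u - 6)*(u + 5), (u - 6)^2) = u - 6
(2) = q^2 - 5*q - 6
(3) = s + 4*I
(4) = gcd((p - 2)*(p + 3), (p - 4)*(p + 7)) = 1
(5) = gcd((v - 5)^2, (v - 2)*(v - 1)*(v + 5)) = 1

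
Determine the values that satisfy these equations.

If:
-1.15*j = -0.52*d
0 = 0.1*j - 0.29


Then:
d = 6.41
j = 2.90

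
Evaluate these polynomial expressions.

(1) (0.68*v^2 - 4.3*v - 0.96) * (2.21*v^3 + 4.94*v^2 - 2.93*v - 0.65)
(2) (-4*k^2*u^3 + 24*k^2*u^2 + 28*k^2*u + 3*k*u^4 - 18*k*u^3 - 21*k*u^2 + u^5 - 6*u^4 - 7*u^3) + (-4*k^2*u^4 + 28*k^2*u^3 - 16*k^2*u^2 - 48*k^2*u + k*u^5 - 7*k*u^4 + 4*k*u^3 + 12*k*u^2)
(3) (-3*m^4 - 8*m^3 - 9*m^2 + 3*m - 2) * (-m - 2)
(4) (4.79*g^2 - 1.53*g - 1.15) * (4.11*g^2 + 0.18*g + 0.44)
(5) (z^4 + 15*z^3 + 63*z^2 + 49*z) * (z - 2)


(1) = 1.5028*v^5 - 6.1438*v^4 - 25.356*v^3 + 7.4146*v^2 + 5.6078*v + 0.624
(2) = -4*k^2*u^4 + 24*k^2*u^3 + 8*k^2*u^2 - 20*k^2*u + k*u^5 - 4*k*u^4 - 14*k*u^3 - 9*k*u^2 + u^5 - 6*u^4 - 7*u^3
(3) = 3*m^5 + 14*m^4 + 25*m^3 + 15*m^2 - 4*m + 4
(4) = 19.6869*g^4 - 5.4261*g^3 - 2.8943*g^2 - 0.8802*g - 0.506
(5) = z^5 + 13*z^4 + 33*z^3 - 77*z^2 - 98*z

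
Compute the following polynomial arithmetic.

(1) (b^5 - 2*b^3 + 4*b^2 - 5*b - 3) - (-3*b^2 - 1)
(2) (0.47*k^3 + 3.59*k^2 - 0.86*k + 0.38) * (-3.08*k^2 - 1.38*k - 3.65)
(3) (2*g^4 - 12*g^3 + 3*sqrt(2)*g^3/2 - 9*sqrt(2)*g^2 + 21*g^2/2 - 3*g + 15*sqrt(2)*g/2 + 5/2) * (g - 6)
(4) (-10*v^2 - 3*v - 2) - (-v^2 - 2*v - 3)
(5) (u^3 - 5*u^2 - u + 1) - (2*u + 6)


(1) = b^5 - 2*b^3 + 7*b^2 - 5*b - 2
(2) = -1.4476*k^5 - 11.7058*k^4 - 4.0209*k^3 - 13.0871*k^2 + 2.6146*k - 1.387
(3) = 2*g^5 - 24*g^4 + 3*sqrt(2)*g^4/2 - 18*sqrt(2)*g^3 + 165*g^3/2 - 66*g^2 + 123*sqrt(2)*g^2/2 - 45*sqrt(2)*g + 41*g/2 - 15
(4) = -9*v^2 - v + 1
(5) = u^3 - 5*u^2 - 3*u - 5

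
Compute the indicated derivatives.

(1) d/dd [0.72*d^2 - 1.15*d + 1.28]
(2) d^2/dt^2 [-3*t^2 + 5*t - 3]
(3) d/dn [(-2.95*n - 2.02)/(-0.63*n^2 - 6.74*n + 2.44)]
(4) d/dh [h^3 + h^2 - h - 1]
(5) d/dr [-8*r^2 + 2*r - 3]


(1) = 1.44*d - 1.15
(2) = -6
(3) = (1.8585*n^2 + 19.883*n - (1.26*n + 6.74)*(2.95*n + 2.02) - 7.198)/(0.63*n^2 + 6.74*n - 2.44)^2
(4) = 3*h^2 + 2*h - 1
(5) = 2 - 16*r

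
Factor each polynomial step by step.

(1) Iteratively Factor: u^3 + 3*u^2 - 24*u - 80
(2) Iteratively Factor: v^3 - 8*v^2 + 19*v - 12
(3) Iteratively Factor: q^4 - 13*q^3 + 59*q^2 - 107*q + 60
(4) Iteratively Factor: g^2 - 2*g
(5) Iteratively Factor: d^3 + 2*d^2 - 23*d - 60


(1) = (u + 4)*(u^2 - u - 20) = (u + 4)^2*(u - 5)
(2) = (v - 3)*(v^2 - 5*v + 4) = (v - 3)*(v - 1)*(v - 4)
(3) = (q - 4)*(q^3 - 9*q^2 + 23*q - 15) = (q - 4)*(q - 1)*(q^2 - 8*q + 15) = (q - 4)*(q - 3)*(q - 1)*(q - 5)
(4) = (g - 2)*(g)
(5) = (d - 5)*(d^2 + 7*d + 12) = (d - 5)*(d + 3)*(d + 4)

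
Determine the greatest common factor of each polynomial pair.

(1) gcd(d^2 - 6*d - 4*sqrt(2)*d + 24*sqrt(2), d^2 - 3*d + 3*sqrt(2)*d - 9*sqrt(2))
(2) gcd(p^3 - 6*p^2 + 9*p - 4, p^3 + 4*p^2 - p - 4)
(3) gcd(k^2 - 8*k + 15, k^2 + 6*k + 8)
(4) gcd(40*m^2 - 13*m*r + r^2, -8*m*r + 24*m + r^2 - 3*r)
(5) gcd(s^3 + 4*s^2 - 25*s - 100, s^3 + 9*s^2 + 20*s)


(1) = 1
(2) = p - 1
(3) = 1
(4) = gcd((-8*m + r)*(-5*m + r), (-8*m + r)*(r - 3)) = -8*m + r
(5) = gcd((s - 5)*(s + 4)*(s + 5), s*(s + 4)*(s + 5)) = s^2 + 9*s + 20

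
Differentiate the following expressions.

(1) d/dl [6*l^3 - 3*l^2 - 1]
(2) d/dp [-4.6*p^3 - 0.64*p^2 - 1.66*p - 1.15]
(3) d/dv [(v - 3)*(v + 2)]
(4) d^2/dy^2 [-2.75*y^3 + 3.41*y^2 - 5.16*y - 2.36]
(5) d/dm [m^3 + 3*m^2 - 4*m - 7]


(1) = 6*l*(3*l - 1)
(2) = -13.8*p^2 - 1.28*p - 1.66
(3) = 2*v - 1
(4) = 6.82 - 16.5*y
(5) = 3*m^2 + 6*m - 4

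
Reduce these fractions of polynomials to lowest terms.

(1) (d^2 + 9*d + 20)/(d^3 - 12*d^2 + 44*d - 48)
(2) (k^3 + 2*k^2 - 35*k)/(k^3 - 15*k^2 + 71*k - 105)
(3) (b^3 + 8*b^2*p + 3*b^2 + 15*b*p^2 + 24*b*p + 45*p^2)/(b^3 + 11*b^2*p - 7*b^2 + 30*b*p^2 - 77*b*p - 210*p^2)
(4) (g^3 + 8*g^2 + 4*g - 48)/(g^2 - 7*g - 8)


(1) = (d^2 + 9*d + 20)/(d^3 - 12*d^2 + 44*d - 48)
(2) = (k^2 + 7*k)/(k^2 - 10*k + 21)
(3) = (b^2 + 3*b*p + 3*b + 9*p)/(b^2 + 6*b*p - 7*b - 42*p)
(4) = (g^3 + 8*g^2 + 4*g - 48)/(g^2 - 7*g - 8)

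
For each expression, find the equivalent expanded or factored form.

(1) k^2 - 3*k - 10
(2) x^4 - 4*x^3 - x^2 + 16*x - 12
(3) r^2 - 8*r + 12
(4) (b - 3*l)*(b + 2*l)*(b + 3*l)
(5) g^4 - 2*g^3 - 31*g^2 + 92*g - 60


(1) = (k - 5)*(k + 2)
(2) = (x - 3)*(x - 2)*(x - 1)*(x + 2)
(3) = (r - 6)*(r - 2)
(4) = b^3 + 2*b^2*l - 9*b*l^2 - 18*l^3
(5) = (g - 5)*(g - 2)*(g - 1)*(g + 6)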